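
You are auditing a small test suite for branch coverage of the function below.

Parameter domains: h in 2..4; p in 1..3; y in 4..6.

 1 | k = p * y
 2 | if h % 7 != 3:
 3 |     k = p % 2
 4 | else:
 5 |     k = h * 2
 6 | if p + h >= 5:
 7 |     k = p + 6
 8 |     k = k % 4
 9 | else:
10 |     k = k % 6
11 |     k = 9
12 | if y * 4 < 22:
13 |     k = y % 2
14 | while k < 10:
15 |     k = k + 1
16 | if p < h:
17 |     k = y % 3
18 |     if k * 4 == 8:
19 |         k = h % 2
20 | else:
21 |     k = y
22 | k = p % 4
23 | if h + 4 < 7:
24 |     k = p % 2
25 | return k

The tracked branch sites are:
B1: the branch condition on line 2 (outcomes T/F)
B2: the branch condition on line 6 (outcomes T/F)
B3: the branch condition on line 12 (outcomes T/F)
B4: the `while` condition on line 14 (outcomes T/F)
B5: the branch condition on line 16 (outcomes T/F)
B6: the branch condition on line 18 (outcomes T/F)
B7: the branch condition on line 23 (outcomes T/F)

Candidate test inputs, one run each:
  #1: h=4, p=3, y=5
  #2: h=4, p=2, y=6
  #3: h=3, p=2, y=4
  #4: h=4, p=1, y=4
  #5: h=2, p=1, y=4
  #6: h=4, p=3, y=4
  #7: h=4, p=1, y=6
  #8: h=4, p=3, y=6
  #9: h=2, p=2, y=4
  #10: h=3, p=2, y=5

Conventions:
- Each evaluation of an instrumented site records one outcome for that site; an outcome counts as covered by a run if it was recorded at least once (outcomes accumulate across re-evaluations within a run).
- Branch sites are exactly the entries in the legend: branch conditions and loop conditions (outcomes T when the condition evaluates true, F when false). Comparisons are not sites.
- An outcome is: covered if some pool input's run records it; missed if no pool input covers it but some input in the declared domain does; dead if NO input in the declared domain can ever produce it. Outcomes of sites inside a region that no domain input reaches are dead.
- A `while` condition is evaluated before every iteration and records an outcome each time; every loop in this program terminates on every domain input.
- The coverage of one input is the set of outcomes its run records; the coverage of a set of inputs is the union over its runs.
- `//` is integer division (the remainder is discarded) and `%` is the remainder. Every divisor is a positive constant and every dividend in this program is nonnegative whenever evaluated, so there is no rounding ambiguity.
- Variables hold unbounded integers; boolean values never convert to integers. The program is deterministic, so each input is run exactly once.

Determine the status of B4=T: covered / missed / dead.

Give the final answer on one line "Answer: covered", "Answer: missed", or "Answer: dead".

B4=T is recorded by pool input(s) 1, 2, 3, 4, 5, 6, 7, 8, 9, 10 -> covered

Answer: covered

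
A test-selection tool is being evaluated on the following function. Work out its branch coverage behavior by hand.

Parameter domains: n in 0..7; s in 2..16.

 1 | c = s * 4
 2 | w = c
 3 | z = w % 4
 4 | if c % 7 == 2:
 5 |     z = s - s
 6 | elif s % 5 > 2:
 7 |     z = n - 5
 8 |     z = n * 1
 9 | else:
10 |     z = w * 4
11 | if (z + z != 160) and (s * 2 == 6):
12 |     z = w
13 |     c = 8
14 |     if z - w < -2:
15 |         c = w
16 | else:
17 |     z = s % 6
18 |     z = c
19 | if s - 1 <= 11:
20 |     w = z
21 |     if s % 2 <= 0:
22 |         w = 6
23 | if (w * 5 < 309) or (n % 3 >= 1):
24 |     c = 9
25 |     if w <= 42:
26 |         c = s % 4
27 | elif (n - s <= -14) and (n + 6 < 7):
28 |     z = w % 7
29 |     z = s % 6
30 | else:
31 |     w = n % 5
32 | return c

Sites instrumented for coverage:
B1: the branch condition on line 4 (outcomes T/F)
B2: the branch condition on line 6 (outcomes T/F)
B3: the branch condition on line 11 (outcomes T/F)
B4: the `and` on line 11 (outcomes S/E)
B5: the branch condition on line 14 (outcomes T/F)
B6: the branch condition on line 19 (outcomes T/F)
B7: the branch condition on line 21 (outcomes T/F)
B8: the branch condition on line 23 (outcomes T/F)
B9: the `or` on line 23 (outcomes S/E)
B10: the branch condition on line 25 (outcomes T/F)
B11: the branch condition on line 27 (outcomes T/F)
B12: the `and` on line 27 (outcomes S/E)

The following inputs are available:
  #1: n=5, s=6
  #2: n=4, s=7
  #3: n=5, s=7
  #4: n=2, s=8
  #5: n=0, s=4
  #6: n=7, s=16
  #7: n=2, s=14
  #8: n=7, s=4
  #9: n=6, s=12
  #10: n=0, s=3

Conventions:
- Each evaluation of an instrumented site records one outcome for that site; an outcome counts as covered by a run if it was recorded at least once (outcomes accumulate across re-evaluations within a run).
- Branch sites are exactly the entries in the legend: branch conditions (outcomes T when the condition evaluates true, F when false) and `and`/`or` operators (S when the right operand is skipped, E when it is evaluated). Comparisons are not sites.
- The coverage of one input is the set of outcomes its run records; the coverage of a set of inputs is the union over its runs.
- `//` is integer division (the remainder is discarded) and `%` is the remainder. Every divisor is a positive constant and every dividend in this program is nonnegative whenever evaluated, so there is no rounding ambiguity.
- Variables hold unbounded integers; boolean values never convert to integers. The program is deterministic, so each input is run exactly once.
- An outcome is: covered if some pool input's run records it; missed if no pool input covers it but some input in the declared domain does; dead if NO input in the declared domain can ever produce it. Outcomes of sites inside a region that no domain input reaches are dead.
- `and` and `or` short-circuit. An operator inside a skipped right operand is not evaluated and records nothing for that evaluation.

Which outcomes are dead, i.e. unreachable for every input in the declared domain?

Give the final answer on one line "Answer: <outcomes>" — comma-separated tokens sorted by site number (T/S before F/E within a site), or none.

checking every outcome against all 120 domain inputs:
  B5=T: no domain input ever produces it -> dead
  reachable outcomes have witnesses, e.g. B1=T (e.g. n=0, s=4), B1=F (e.g. n=0, s=2), B2=T (e.g. n=0, s=3), B2=F (e.g. n=0, s=2)

Answer: B5=T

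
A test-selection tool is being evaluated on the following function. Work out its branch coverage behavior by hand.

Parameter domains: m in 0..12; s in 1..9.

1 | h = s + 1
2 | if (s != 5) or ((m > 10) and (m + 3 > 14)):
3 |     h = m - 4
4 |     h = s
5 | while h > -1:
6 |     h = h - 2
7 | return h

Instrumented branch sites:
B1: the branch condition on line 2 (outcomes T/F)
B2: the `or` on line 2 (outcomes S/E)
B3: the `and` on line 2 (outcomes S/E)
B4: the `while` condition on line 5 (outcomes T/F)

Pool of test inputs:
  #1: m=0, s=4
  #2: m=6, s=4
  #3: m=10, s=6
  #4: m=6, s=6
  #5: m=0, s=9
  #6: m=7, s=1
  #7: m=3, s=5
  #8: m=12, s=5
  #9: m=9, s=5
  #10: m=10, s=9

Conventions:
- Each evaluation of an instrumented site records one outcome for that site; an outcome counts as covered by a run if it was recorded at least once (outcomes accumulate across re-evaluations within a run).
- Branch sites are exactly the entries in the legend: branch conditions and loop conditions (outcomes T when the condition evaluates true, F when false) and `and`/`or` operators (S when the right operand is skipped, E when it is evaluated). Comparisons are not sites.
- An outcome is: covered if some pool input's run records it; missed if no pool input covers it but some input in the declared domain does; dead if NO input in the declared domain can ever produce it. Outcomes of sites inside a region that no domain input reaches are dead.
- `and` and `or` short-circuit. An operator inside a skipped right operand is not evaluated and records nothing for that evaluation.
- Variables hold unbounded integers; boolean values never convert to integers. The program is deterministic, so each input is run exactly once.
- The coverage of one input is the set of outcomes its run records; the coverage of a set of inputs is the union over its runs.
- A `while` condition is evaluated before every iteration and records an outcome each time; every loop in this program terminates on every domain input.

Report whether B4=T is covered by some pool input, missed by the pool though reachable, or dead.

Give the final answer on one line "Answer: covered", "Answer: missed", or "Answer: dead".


B4=T is recorded by pool input(s) 1, 2, 3, 4, 5, 6, 7, 8, 9, 10 -> covered
Answer: covered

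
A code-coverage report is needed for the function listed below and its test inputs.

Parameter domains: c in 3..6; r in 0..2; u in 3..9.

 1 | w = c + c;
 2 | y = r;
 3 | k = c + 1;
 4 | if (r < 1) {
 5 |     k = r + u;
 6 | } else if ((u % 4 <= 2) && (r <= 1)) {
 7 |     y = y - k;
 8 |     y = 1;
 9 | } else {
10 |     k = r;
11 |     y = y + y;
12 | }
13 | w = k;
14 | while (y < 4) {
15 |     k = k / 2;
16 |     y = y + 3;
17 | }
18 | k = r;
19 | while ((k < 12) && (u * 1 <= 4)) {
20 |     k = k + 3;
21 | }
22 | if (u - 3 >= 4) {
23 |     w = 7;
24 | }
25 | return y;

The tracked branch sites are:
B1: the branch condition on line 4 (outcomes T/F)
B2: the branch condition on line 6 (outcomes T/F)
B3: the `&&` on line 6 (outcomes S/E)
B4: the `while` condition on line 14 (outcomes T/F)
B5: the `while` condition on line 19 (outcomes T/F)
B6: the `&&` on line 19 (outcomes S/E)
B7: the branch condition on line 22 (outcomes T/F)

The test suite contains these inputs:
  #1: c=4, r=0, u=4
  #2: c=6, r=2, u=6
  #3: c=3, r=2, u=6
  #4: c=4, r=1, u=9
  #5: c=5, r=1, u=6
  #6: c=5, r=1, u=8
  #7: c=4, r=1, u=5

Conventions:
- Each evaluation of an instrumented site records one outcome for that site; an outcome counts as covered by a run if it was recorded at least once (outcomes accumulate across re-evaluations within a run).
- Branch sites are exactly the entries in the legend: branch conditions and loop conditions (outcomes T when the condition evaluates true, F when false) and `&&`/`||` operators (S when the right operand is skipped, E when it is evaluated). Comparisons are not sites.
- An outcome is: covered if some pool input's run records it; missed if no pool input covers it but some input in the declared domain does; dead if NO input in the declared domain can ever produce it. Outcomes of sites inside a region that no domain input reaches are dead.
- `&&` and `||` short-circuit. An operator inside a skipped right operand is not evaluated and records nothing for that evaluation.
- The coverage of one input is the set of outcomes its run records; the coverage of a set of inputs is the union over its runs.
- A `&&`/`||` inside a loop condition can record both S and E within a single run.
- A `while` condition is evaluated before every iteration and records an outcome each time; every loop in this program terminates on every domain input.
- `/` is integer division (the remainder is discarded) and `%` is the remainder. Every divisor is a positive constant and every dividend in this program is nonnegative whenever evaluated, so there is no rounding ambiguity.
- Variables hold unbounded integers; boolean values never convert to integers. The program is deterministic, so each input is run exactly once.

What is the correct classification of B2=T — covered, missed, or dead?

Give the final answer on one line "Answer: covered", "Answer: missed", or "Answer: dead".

B2=T is recorded by pool input(s) 4, 5, 6, 7 -> covered

Answer: covered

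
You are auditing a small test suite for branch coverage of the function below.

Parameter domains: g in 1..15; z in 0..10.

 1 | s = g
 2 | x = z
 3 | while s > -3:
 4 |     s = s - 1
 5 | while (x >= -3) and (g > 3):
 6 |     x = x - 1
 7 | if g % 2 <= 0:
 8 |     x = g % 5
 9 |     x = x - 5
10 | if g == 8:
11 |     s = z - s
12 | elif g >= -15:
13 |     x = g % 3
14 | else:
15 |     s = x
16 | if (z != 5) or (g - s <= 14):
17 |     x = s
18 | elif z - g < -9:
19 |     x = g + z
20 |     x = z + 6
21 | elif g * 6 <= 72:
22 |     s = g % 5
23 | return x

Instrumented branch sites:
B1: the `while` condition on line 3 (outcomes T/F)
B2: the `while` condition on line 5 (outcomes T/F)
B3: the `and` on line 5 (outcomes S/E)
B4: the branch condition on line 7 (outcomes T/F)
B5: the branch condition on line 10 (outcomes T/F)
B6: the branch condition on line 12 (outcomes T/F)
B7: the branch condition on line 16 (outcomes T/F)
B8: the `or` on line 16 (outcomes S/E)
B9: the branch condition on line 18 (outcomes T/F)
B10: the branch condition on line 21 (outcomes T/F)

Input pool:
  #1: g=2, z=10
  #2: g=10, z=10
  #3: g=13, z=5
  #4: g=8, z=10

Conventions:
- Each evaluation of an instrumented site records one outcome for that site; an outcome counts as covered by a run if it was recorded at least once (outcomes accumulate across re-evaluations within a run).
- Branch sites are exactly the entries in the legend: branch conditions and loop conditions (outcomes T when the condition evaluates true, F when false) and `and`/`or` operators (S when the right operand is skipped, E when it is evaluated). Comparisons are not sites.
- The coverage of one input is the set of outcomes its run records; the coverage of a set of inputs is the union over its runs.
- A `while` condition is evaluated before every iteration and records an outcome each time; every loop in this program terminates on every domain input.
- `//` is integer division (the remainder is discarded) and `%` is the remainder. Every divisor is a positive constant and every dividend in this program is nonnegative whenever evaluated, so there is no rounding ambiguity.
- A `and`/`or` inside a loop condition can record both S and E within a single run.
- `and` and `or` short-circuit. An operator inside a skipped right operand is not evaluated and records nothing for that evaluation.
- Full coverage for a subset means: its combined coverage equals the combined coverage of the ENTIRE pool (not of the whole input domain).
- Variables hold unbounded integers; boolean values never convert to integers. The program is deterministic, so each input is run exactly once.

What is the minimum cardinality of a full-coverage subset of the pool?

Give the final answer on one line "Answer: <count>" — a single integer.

test 1 (g=2, z=10) fires B1->T, B1->T, B1->T, B1->T, B1->T, B1->F, B3->E, B2->F, B4->T, B5->F, B6->T, B8->S, B7->T; hits B1=T, B1=F, B2=F, B3=E, B4=T, B5=F, B6=T, B7=T, B8=S
test 2 (g=10, z=10) fires B1->T, B1->T, B1->T, B1->T, B1->T, B1->T, B1->T, B1->T, B1->T, B1->T, B1->T, B1->T, B1->T, B1->F, ...; hits B1=T, B1=F, B2=T, B2=F, B3=S, B3=E, B4=T, B5=F, B6=T, B7=T, B8=S
test 3 (g=13, z=5) fires B1->T, B1->T, B1->T, B1->T, B1->T, B1->T, B1->T, B1->T, B1->T, B1->T, B1->T, B1->T, B1->T, B1->T, ...; hits B1=T, B1=F, B2=T, B2=F, B3=S, B3=E, B4=F, B5=F, B6=T, B7=F, B8=E, B9=F, B10=F
test 4 (g=8, z=10) fires B1->T, B1->T, B1->T, B1->T, B1->T, B1->T, B1->T, B1->T, B1->T, B1->T, B1->T, B1->F, B3->E, B2->T, ...; hits B1=T, B1=F, B2=T, B2=F, B3=S, B3=E, B4=T, B5=T, B7=T, B8=S
pool-wide coverage (17 outcomes): B1=T, B1=F, B2=T, B2=F, B3=S, B3=E, B4=T, B4=F, B5=T, B5=F, B6=T, B7=T, B7=F, B8=S, B8=E, B9=F, B10=F
checked all size-1 subsets: none covers 17 outcomes (max 13/17)
inputs {3, 4} (size 2) cover everything; no size-2 subset with a lexicographically smaller index list covers all 17

Answer: 2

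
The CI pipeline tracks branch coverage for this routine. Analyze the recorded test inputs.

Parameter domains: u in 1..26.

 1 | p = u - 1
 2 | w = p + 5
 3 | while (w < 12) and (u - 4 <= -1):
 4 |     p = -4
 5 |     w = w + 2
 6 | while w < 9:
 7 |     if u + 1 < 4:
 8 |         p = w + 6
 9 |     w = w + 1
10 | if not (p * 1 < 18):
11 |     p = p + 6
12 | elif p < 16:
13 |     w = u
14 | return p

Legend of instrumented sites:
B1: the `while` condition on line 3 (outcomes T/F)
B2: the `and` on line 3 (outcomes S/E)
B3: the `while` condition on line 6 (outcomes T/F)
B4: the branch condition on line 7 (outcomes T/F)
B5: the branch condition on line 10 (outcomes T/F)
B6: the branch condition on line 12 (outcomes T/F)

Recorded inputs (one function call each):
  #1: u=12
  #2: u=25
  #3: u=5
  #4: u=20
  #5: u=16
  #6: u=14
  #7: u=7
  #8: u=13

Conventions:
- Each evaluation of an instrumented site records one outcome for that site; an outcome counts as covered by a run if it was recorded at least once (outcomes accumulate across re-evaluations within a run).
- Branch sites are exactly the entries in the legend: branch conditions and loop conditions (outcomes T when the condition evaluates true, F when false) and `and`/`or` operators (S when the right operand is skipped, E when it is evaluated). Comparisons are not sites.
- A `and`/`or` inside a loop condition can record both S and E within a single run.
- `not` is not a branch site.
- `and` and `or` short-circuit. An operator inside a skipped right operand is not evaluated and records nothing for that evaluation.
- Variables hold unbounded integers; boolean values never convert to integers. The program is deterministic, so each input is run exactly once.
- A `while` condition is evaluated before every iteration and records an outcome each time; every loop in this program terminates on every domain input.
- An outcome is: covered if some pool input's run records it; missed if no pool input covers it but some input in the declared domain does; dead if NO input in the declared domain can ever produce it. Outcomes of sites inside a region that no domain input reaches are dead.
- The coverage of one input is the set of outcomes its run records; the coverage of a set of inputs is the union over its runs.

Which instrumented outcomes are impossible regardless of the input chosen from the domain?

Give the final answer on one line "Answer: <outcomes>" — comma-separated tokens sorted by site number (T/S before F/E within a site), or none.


running all 26 domain inputs and tallying outcomes:
  B4=T: unreachable across the whole domain -> dead
  reachable outcomes have witnesses, e.g. B1=T (e.g. u=1), B1=F (e.g. u=1), B2=S (e.g. u=1), B2=E (e.g. u=1)
Answer: B4=T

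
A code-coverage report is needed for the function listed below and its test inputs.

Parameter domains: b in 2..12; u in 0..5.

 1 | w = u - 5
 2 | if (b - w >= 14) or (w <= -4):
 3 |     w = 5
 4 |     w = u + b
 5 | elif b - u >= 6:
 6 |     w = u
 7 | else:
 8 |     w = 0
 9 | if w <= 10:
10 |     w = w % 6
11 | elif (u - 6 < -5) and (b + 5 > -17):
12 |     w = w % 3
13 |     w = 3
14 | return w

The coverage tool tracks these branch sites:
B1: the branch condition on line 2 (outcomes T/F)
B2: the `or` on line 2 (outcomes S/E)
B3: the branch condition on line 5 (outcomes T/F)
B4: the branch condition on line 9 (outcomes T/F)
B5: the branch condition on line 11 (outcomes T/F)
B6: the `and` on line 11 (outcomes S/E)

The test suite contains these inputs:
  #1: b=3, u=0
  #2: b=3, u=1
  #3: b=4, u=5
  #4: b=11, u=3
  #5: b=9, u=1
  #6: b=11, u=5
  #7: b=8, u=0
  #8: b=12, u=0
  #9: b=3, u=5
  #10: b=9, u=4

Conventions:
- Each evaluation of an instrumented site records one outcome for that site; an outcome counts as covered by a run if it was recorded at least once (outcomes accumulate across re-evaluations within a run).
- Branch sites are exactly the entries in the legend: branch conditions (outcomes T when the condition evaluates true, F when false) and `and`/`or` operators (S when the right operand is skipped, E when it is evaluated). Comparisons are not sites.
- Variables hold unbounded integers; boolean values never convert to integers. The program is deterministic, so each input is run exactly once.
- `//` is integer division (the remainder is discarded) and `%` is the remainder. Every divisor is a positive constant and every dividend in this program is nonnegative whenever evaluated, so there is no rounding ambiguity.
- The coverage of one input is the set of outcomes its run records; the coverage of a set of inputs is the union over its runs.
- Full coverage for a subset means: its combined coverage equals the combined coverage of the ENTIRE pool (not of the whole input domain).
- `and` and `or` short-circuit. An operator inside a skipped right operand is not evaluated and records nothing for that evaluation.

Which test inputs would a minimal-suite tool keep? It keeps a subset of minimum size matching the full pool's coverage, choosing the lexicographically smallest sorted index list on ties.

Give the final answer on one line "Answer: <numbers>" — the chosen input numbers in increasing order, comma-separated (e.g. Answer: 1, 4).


#1 (b=3, u=0) -> B2->E, B1->T, B4->T; covered: B1=T, B2=E, B4=T
#2 (b=3, u=1) -> B2->E, B1->T, B4->T; covered: B1=T, B2=E, B4=T
#3 (b=4, u=5) -> B2->E, B1->F, B3->F, B4->T; covered: B1=F, B2=E, B3=F, B4=T
#4 (b=11, u=3) -> B2->E, B1->F, B3->T, B4->T; covered: B1=F, B2=E, B3=T, B4=T
#5 (b=9, u=1) -> B2->E, B1->T, B4->T; covered: B1=T, B2=E, B4=T
#6 (b=11, u=5) -> B2->E, B1->F, B3->T, B4->T; covered: B1=F, B2=E, B3=T, B4=T
#7 (b=8, u=0) -> B2->E, B1->T, B4->T; covered: B1=T, B2=E, B4=T
#8 (b=12, u=0) -> B2->S, B1->T, B4->F, B6->E, B5->T; covered: B1=T, B2=S, B4=F, B5=T, B6=E
#9 (b=3, u=5) -> B2->E, B1->F, B3->F, B4->T; covered: B1=F, B2=E, B3=F, B4=T
#10 (b=9, u=4) -> B2->E, B1->F, B3->F, B4->T; covered: B1=F, B2=E, B3=F, B4=T
pool-wide coverage (10 outcomes): B1=T, B1=F, B2=S, B2=E, B3=T, B3=F, B4=T, B4=F, B5=T, B6=E
size 1 is not enough: best union over all size-1 subsets is 5/10
size 2 is not enough: best union over all size-2 subsets is 9/10
at size 3, {3, 4, 8} reaches all 10 outcomes; every lexicographically earlier size-3 subset fails
Answer: 3, 4, 8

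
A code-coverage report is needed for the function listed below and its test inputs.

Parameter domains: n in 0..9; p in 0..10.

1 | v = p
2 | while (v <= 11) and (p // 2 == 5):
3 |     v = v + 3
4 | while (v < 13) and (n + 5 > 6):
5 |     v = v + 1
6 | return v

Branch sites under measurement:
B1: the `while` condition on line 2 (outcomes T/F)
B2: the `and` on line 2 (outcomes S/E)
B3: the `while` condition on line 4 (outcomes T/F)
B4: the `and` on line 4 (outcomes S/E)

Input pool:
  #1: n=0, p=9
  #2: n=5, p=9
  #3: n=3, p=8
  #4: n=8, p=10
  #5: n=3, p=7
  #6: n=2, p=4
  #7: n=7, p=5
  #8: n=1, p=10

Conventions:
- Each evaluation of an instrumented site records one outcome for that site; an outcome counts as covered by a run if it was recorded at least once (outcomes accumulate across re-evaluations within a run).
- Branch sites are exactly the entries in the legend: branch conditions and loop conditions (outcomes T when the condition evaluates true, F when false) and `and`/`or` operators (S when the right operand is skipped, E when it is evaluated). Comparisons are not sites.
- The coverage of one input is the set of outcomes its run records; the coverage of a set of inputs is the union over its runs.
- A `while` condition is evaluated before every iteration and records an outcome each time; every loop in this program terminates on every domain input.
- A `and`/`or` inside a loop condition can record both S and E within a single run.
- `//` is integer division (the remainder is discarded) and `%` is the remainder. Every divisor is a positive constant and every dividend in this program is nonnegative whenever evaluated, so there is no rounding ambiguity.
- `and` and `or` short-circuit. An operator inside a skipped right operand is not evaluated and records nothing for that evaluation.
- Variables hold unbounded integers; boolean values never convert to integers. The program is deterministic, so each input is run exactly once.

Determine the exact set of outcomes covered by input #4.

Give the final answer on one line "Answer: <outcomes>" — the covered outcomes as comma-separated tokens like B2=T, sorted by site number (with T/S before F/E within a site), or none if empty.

Running input #4 (n=8, p=10), event by event:
  B2->E, B1->T, B2->S, B1->F, B4->S, B3->F
deduplicating events, the covered set is: B1=T, B1=F, B2=S, B2=E, B3=F, B4=S

Answer: B1=T, B1=F, B2=S, B2=E, B3=F, B4=S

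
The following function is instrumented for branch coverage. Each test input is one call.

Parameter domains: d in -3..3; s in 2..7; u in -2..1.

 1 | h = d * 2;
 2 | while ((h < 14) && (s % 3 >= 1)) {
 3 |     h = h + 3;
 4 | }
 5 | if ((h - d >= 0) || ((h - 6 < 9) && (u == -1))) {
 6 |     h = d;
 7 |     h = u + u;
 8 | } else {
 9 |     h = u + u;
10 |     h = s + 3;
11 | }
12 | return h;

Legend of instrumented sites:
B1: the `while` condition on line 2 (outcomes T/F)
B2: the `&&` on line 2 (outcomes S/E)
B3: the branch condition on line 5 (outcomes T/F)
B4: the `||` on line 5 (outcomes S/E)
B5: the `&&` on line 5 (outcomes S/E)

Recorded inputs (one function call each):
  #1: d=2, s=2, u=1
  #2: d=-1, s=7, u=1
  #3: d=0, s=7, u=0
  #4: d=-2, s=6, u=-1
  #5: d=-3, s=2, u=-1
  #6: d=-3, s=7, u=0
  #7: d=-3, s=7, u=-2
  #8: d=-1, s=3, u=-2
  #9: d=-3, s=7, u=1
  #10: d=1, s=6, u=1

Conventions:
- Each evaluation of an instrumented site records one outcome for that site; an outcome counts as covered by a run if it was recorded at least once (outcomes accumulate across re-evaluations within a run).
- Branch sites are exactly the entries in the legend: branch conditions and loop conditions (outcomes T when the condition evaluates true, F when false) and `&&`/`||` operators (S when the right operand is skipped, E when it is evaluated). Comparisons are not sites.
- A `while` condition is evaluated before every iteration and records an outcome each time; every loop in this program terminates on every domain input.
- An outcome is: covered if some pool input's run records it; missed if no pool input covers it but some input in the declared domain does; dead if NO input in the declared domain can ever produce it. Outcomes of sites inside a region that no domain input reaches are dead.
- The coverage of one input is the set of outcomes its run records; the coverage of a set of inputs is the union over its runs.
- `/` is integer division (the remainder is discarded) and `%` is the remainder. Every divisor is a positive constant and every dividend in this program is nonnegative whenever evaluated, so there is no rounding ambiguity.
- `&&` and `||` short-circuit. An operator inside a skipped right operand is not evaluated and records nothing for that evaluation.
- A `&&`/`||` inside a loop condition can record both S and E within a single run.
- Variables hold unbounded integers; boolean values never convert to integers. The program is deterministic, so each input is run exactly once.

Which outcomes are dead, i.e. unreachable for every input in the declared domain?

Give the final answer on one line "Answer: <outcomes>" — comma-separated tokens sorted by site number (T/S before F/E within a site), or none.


checking every outcome against all 168 domain inputs:
  B5=S: never recorded by any domain input -> dead
  reachable outcomes have witnesses, e.g. B1=T (e.g. d=-3, s=2, u=-2), B1=F (e.g. d=-3, s=2, u=-2), B2=S (e.g. d=-3, s=2, u=-2), B2=E (e.g. d=-3, s=2, u=-2)
Answer: B5=S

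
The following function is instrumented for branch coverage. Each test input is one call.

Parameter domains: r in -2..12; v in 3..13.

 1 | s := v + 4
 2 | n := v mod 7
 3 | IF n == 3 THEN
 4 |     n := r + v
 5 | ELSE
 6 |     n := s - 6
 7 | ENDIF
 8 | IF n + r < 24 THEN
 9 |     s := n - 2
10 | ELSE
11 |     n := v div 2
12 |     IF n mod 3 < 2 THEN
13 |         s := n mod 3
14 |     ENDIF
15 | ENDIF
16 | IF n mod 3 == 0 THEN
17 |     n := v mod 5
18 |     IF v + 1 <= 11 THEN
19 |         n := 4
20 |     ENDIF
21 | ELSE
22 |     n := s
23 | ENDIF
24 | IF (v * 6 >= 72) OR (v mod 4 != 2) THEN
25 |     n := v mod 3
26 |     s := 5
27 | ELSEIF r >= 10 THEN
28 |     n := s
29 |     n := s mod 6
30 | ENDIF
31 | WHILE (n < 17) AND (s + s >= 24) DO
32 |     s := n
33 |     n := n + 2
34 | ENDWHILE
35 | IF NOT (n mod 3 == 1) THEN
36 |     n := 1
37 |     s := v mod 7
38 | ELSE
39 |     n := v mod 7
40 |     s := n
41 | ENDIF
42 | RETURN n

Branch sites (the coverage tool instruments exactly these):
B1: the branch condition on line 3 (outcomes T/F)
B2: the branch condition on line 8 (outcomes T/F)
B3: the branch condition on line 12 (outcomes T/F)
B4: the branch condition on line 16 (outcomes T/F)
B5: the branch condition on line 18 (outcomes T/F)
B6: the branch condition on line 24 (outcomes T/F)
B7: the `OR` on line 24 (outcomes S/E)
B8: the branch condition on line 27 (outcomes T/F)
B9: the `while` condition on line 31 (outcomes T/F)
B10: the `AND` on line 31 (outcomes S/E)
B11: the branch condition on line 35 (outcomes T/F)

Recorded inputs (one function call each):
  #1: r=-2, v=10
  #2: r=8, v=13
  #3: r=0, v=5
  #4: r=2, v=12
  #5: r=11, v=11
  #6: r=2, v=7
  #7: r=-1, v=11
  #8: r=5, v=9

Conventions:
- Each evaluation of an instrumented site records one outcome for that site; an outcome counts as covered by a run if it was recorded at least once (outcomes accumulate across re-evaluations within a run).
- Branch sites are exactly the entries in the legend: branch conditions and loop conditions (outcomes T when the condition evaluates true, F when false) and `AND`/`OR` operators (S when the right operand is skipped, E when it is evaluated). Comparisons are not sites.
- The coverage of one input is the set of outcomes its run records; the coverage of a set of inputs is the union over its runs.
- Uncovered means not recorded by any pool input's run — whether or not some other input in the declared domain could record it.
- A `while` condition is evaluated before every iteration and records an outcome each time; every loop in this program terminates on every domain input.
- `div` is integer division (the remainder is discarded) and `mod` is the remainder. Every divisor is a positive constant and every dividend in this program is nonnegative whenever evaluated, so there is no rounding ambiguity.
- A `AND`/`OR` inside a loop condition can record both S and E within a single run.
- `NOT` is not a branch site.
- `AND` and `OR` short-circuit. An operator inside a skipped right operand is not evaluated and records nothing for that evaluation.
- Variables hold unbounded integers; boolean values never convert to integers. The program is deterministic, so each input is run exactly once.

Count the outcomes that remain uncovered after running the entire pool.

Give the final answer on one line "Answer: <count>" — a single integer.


#1 (r=-2, v=10) -> B1->T, B2->T, B4->F, B7->E, B6->F, B8->F, B10->E, B9->F, B11->T; covered: B1=T, B2=T, B4=F, B6=F, B7=E, B8=F, B9=F, B10=E, B11=T
#2 (r=8, v=13) -> B1->F, B2->T, B4->F, B7->S, B6->T, B10->E, B9->F, B11->F; covered: B1=F, B2=T, B4=F, B6=T, B7=S, B9=F, B10=E, B11=F
#3 (r=0, v=5) -> B1->F, B2->T, B4->T, B5->T, B7->E, B6->T, B10->E, B9->F, B11->T; covered: B1=F, B2=T, B4=T, B5=T, B6=T, B7=E, B9=F, B10=E, B11=T
#4 (r=2, v=12) -> B1->F, B2->T, B4->F, B7->S, B6->T, B10->E, B9->F, B11->T; covered: B1=F, B2=T, B4=F, B6=T, B7=S, B9=F, B10=E, B11=T
#5 (r=11, v=11) -> B1->F, B2->T, B4->T, B5->F, B7->E, B6->T, B10->E, B9->F, B11->T; covered: B1=F, B2=T, B4=T, B5=F, B6=T, B7=E, B9=F, B10=E, B11=T
#6 (r=2, v=7) -> B1->F, B2->T, B4->F, B7->E, B6->T, B10->E, B9->F, B11->F; covered: B1=F, B2=T, B4=F, B6=T, B7=E, B9=F, B10=E, B11=F
#7 (r=-1, v=11) -> B1->F, B2->T, B4->T, B5->F, B7->E, B6->T, B10->E, B9->F, B11->T; covered: B1=F, B2=T, B4=T, B5=F, B6=T, B7=E, B9=F, B10=E, B11=T
#8 (r=5, v=9) -> B1->F, B2->T, B4->F, B7->E, B6->T, B10->E, B9->F, B11->T; covered: B1=F, B2=T, B4=F, B6=T, B7=E, B9=F, B10=E, B11=T
union over the pool: B1=T, B1=F, B2=T, B4=T, B4=F, B5=T, B5=F, B6=T, B6=F, B7=S, B7=E, B8=F, B9=F, B10=E, B11=T, B11=F
uncovered (6 of 22): B2=F, B3=T, B3=F, B8=T, B9=T, B10=S
Answer: 6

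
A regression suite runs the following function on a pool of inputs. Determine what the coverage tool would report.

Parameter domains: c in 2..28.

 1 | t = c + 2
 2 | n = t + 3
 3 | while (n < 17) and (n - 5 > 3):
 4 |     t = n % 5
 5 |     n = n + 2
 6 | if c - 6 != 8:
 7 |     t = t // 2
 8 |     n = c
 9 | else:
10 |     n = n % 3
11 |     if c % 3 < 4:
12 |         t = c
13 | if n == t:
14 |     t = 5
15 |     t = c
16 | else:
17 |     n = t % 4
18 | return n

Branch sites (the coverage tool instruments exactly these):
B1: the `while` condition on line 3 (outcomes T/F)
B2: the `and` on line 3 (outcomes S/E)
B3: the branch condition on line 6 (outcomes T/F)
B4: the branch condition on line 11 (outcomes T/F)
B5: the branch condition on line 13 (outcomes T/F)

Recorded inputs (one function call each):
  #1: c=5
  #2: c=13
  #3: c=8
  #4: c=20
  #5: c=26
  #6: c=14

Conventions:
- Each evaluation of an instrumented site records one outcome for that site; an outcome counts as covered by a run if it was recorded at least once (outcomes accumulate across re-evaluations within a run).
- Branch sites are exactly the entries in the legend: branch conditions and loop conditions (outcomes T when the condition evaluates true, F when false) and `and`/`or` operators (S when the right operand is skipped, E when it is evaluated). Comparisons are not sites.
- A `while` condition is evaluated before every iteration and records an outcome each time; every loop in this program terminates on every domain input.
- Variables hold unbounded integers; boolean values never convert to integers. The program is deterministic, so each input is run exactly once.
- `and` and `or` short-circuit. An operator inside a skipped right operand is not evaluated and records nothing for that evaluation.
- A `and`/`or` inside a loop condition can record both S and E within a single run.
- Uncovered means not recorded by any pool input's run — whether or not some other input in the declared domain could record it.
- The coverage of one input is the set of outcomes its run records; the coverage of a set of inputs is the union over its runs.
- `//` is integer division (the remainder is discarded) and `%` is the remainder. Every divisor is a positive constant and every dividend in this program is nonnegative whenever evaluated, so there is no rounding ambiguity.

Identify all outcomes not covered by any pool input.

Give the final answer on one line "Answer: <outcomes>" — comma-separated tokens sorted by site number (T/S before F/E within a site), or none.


#1 (c=5) -> covered: B1=T, B1=F, B2=S, B2=E, B3=T, B5=F
#2 (c=13) -> covered: B1=F, B2=S, B3=T, B5=F
#3 (c=8) -> covered: B1=T, B1=F, B2=S, B2=E, B3=T, B5=F
#4 (c=20) -> covered: B1=F, B2=S, B3=T, B5=F
#5 (c=26) -> covered: B1=F, B2=S, B3=T, B5=F
#6 (c=14) -> covered: B1=F, B2=S, B3=F, B4=T, B5=F
union over the pool: B1=T, B1=F, B2=S, B2=E, B3=T, B3=F, B4=T, B5=F
uncovered (2 of 10): B4=F, B5=T
Answer: B4=F, B5=T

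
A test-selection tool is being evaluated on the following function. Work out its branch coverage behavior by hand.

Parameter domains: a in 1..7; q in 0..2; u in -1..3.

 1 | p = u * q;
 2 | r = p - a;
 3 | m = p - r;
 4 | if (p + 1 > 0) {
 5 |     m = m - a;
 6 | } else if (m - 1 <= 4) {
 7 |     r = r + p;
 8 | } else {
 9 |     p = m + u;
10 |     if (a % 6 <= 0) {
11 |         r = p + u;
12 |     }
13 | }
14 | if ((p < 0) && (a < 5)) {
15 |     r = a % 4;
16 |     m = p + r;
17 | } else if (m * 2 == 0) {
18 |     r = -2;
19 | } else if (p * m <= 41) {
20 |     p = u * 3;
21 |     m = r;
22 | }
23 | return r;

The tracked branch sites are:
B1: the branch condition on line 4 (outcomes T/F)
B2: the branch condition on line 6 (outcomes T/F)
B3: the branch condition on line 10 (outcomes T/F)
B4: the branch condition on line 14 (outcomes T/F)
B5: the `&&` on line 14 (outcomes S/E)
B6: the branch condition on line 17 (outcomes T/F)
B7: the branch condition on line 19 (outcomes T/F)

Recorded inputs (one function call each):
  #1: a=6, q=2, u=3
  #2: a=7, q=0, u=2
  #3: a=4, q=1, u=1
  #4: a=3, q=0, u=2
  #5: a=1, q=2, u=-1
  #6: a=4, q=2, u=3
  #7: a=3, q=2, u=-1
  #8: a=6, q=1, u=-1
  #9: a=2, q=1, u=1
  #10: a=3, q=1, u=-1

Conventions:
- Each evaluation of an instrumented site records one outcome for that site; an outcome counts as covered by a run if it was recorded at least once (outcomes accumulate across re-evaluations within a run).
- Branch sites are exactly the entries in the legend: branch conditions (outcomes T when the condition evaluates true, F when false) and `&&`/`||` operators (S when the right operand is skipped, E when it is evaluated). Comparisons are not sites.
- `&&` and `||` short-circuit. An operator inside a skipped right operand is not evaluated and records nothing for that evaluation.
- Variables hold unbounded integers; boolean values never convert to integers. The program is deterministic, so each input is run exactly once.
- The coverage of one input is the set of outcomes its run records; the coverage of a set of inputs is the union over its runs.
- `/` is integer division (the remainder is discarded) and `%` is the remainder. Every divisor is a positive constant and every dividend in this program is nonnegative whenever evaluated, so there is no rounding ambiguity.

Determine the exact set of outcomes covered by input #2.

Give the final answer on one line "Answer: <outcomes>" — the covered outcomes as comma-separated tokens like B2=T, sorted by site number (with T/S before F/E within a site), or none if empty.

Running input #2 (a=7, q=0, u=2), event by event:
  B1->T, B5->S, B4->F, B6->T
deduplicating events, the covered set is: B1=T, B4=F, B5=S, B6=T

Answer: B1=T, B4=F, B5=S, B6=T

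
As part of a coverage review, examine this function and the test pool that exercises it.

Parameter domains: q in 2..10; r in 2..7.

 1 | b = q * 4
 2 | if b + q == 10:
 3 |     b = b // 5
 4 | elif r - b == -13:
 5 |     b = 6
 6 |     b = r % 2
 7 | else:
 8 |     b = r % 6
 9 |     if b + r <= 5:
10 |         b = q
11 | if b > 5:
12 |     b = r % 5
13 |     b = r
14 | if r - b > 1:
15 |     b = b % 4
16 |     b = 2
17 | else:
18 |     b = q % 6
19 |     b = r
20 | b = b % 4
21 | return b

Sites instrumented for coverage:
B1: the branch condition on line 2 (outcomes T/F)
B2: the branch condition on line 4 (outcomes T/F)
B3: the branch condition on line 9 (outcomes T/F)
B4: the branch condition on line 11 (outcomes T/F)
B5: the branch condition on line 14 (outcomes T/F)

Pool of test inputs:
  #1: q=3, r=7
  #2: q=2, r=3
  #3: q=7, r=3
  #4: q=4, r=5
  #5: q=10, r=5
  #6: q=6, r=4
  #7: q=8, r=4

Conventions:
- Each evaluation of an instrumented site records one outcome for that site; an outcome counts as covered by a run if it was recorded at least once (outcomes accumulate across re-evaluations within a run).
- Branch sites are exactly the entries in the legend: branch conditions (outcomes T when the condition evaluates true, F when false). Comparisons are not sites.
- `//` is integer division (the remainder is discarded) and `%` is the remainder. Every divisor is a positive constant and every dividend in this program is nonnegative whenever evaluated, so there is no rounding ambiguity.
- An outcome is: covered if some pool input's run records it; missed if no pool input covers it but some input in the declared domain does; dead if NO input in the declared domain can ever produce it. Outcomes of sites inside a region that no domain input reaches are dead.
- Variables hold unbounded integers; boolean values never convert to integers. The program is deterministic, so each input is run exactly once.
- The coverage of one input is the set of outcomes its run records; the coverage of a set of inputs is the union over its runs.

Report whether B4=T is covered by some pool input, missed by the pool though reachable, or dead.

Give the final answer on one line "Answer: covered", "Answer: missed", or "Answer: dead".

no pool input records B4=T
but domain input (q=6, r=2) does record it -> reachable, so missed

Answer: missed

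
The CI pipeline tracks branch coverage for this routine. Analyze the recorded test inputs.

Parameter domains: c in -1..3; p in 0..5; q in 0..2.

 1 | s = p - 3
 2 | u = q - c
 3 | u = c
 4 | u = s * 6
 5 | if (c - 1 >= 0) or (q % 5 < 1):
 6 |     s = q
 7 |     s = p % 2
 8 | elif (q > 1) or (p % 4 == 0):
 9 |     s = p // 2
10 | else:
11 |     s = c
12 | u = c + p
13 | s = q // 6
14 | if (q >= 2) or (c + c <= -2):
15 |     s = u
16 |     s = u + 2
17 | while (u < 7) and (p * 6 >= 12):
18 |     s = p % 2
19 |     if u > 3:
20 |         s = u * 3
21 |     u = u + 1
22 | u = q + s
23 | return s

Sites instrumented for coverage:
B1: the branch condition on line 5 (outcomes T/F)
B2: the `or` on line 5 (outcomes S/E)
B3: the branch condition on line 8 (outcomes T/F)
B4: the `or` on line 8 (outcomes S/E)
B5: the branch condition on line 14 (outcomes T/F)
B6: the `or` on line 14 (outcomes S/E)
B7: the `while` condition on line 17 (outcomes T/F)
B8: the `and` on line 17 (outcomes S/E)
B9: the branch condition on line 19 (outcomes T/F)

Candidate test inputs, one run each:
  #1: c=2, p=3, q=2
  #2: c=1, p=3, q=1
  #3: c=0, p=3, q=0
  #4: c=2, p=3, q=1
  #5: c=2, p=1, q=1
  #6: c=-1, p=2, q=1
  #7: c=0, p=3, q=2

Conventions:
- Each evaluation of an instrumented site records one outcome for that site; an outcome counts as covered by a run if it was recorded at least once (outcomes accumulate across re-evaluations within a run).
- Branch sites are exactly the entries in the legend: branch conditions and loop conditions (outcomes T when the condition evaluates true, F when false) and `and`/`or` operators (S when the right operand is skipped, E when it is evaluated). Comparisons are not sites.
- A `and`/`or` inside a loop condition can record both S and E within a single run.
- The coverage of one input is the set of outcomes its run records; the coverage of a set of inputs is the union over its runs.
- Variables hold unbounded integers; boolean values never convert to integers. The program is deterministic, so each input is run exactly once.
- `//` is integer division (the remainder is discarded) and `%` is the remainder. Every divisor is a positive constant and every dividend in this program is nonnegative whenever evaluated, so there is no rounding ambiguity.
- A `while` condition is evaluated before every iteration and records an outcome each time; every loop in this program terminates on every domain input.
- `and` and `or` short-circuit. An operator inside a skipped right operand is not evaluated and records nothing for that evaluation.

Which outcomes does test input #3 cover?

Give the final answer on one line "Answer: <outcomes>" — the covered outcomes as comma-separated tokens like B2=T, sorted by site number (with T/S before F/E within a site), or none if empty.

Event log for input #3 (c=0, p=3, q=0):
  B2->E, B1->T, B6->E, B5->F, B8->E, B7->T, B9->F, B8->E, B7->T, B9->T
  B8->E, B7->T, B9->T, B8->E, B7->T, B9->T, B8->S, B7->F
as a set, this run covers: B1=T, B2=E, B5=F, B6=E, B7=T, B7=F, B8=S, B8=E, B9=T, B9=F

Answer: B1=T, B2=E, B5=F, B6=E, B7=T, B7=F, B8=S, B8=E, B9=T, B9=F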